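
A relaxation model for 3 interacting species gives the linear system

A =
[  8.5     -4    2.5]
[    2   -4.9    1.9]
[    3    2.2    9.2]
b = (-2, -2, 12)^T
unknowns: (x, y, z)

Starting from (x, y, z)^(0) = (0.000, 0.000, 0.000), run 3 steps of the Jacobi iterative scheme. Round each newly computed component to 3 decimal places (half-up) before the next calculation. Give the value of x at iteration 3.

Iteration 1:
  x = (-2 - (-4)·0.000 - (2.5)·0.000) / (8.5) = -0.235
  y = (-2 - (2)·0.000 - (1.9)·0.000) / (-4.9) = 0.408
  z = (12 - (3)·0.000 - (2.2)·0.000) / (9.2) = 1.304
Iteration 2:
  x = (-2 - (-4)·0.408 - (2.5)·1.304) / (8.5) = -0.427
  y = (-2 - (2)·-0.235 - (1.9)·1.304) / (-4.9) = 0.818
  z = (12 - (3)·-0.235 - (2.2)·0.408) / (9.2) = 1.283
Iteration 3:
  x = (-2 - (-4)·0.818 - (2.5)·1.283) / (8.5) = -0.228
  y = (-2 - (2)·-0.427 - (1.9)·1.283) / (-4.9) = 0.731
  z = (12 - (3)·-0.427 - (2.2)·0.818) / (9.2) = 1.248

-0.228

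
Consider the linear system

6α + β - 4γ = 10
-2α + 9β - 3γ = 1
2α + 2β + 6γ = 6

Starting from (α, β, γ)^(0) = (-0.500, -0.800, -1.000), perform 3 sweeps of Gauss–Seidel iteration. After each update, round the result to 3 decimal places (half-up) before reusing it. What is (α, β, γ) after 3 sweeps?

Iteration 1:
  α = (10 - (1)·-0.800 - (-4)·-1.000) / (6) = 1.133
  β = (1 - (-2)·1.133 - (-3)·-1.000) / (9) = 0.030
  γ = (6 - (2)·1.133 - (2)·0.030) / (6) = 0.612
Iteration 2:
  α = (10 - (1)·0.030 - (-4)·0.612) / (6) = 2.070
  β = (1 - (-2)·2.070 - (-3)·0.612) / (9) = 0.775
  γ = (6 - (2)·2.070 - (2)·0.775) / (6) = 0.052
Iteration 3:
  α = (10 - (1)·0.775 - (-4)·0.052) / (6) = 1.572
  β = (1 - (-2)·1.572 - (-3)·0.052) / (9) = 0.478
  γ = (6 - (2)·1.572 - (2)·0.478) / (6) = 0.317

(1.572, 0.478, 0.317)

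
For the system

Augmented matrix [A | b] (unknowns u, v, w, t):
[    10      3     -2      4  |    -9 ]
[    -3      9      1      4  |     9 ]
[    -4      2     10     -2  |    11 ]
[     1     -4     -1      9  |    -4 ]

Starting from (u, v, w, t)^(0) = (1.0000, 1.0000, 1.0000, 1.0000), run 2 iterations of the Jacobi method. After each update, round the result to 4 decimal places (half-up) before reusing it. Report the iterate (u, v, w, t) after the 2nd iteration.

(-0.8333, 0.3667, 0.3844, 0.2235)

Iteration 1:
  u = (-9 - (3)·1.0000 - (-2)·1.0000 - (4)·1.0000) / (10) = -1.4000
  v = (9 - (-3)·1.0000 - (1)·1.0000 - (4)·1.0000) / (9) = 0.7778
  w = (11 - (-4)·1.0000 - (2)·1.0000 - (-2)·1.0000) / (10) = 1.5000
  t = (-4 - (1)·1.0000 - (-4)·1.0000 - (-1)·1.0000) / (9) = 0.0000
Iteration 2:
  u = (-9 - (3)·0.7778 - (-2)·1.5000 - (4)·0.0000) / (10) = -0.8333
  v = (9 - (-3)·-1.4000 - (1)·1.5000 - (4)·0.0000) / (9) = 0.3667
  w = (11 - (-4)·-1.4000 - (2)·0.7778 - (-2)·0.0000) / (10) = 0.3844
  t = (-4 - (1)·-1.4000 - (-4)·0.7778 - (-1)·1.5000) / (9) = 0.2235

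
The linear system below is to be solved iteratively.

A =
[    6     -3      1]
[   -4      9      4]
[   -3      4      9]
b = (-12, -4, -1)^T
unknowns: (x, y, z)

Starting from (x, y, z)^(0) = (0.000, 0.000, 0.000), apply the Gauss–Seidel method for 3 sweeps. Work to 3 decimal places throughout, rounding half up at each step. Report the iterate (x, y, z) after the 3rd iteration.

(-2.716, -1.515, -0.343)

Iteration 1:
  x = (-12 - (-3)·0.000 - (1)·0.000) / (6) = -2.000
  y = (-4 - (-4)·-2.000 - (4)·0.000) / (9) = -1.333
  z = (-1 - (-3)·-2.000 - (4)·-1.333) / (9) = -0.185
Iteration 2:
  x = (-12 - (-3)·-1.333 - (1)·-0.185) / (6) = -2.636
  y = (-4 - (-4)·-2.636 - (4)·-0.185) / (9) = -1.534
  z = (-1 - (-3)·-2.636 - (4)·-1.534) / (9) = -0.308
Iteration 3:
  x = (-12 - (-3)·-1.534 - (1)·-0.308) / (6) = -2.716
  y = (-4 - (-4)·-2.716 - (4)·-0.308) / (9) = -1.515
  z = (-1 - (-3)·-2.716 - (4)·-1.515) / (9) = -0.343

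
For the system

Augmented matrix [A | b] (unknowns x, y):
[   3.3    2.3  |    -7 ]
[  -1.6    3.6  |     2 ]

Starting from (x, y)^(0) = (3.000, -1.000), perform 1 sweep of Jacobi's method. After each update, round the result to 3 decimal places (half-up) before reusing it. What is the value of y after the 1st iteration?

Iteration 1:
  x = (-7 - (2.3)·-1.000) / (3.3) = -1.424
  y = (2 - (-1.6)·3.000) / (3.6) = 1.889

1.889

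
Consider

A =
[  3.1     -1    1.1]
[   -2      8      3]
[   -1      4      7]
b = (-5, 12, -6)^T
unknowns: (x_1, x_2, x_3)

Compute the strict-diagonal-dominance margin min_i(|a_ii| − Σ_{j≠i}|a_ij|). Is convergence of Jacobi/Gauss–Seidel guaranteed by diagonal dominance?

row 1: |3.1| − (1+1.1) = 1
row 2: |8| − (2+3) = 3
row 3: |7| − (1+4) = 2
minimum over rows = 1 → strictly diagonally dominant (convergence guaranteed)

1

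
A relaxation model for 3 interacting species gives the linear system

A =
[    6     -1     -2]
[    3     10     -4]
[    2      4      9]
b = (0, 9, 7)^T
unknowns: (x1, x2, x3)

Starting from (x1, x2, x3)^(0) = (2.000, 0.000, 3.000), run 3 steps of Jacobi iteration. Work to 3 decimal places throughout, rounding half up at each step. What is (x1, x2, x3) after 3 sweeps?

Iteration 1:
  x1 = (0 - (-1)·0.000 - (-2)·3.000) / (6) = 1.000
  x2 = (9 - (3)·2.000 - (-4)·3.000) / (10) = 1.500
  x3 = (7 - (2)·2.000 - (4)·0.000) / (9) = 0.333
Iteration 2:
  x1 = (0 - (-1)·1.500 - (-2)·0.333) / (6) = 0.361
  x2 = (9 - (3)·1.000 - (-4)·0.333) / (10) = 0.733
  x3 = (7 - (2)·1.000 - (4)·1.500) / (9) = -0.111
Iteration 3:
  x1 = (0 - (-1)·0.733 - (-2)·-0.111) / (6) = 0.085
  x2 = (9 - (3)·0.361 - (-4)·-0.111) / (10) = 0.747
  x3 = (7 - (2)·0.361 - (4)·0.733) / (9) = 0.372

(0.085, 0.747, 0.372)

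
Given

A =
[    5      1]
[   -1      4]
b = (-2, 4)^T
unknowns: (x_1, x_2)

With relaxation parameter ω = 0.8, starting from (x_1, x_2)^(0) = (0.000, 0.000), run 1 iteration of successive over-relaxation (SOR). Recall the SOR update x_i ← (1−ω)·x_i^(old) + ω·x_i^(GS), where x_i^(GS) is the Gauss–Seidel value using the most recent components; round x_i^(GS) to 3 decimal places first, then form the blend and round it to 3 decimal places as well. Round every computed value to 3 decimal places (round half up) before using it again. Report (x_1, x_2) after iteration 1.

(-0.320, 0.736)

Iteration 1:
  x_1: GS value = (-2 - (1)·0.000) / (5) = -0.400;  x_1 ← (1−ω)·0.000 + ω·-0.400 = -0.320
  x_2: GS value = (4 - (-1)·-0.320) / (4) = 0.920;  x_2 ← (1−ω)·0.000 + ω·0.920 = 0.736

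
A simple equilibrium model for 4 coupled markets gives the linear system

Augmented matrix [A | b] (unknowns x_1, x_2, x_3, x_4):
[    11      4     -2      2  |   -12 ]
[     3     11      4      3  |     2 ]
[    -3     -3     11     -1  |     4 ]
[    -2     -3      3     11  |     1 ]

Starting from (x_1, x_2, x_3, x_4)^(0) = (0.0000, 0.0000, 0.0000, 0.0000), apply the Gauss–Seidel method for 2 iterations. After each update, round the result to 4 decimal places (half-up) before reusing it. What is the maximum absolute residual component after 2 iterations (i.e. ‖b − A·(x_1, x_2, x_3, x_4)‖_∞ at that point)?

0.2427

Iteration 1:
  x_1 = (-12 - (4)·0.0000 - (-2)·0.0000 - (2)·0.0000) / (11) = -1.0909
  x_2 = (2 - (3)·-1.0909 - (4)·0.0000 - (3)·0.0000) / (11) = 0.4793
  x_3 = (4 - (-3)·-1.0909 - (-3)·0.4793 - (-1)·0.0000) / (11) = 0.1968
  x_4 = (1 - (-2)·-1.0909 - (-3)·0.4793 - (3)·0.1968) / (11) = -0.0304
Iteration 2:
  x_1 = (-12 - (4)·0.4793 - (-2)·0.1968 - (2)·-0.0304) / (11) = -1.2239
  x_2 = (2 - (3)·-1.2239 - (4)·0.1968 - (3)·-0.0304) / (11) = 0.4523
  x_3 = (4 - (-3)·-1.2239 - (-3)·0.4523 - (-1)·-0.0304) / (11) = 0.1504
  x_4 = (1 - (-2)·-1.2239 - (-3)·0.4523 - (3)·0.1504) / (11) = -0.0493
Residual b − A·x = (0.0531, 0.2427, -0.0185, 0.0002); ∞-norm = 0.2427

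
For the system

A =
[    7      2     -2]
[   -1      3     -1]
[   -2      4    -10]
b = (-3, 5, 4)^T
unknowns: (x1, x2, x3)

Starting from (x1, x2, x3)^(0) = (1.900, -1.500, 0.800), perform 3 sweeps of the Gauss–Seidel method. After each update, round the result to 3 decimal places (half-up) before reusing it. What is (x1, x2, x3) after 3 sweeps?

(-0.746, 1.543, 0.366)

Iteration 1:
  x1 = (-3 - (2)·-1.500 - (-2)·0.800) / (7) = 0.229
  x2 = (5 - (-1)·0.229 - (-1)·0.800) / (3) = 2.010
  x3 = (4 - (-2)·0.229 - (4)·2.010) / (-10) = 0.358
Iteration 2:
  x1 = (-3 - (2)·2.010 - (-2)·0.358) / (7) = -0.901
  x2 = (5 - (-1)·-0.901 - (-1)·0.358) / (3) = 1.486
  x3 = (4 - (-2)·-0.901 - (4)·1.486) / (-10) = 0.375
Iteration 3:
  x1 = (-3 - (2)·1.486 - (-2)·0.375) / (7) = -0.746
  x2 = (5 - (-1)·-0.746 - (-1)·0.375) / (3) = 1.543
  x3 = (4 - (-2)·-0.746 - (4)·1.543) / (-10) = 0.366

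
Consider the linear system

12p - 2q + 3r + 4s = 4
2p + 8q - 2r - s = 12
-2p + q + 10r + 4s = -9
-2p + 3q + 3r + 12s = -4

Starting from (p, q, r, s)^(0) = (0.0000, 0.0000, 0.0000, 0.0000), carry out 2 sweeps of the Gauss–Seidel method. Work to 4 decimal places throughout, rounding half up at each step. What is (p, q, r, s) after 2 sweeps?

Iteration 1:
  p = (4 - (-2)·0.0000 - (3)·0.0000 - (4)·0.0000) / (12) = 0.3333
  q = (12 - (2)·0.3333 - (-2)·0.0000 - (-1)·0.0000) / (8) = 1.4167
  r = (-9 - (-2)·0.3333 - (1)·1.4167 - (4)·0.0000) / (10) = -0.9750
  s = (-4 - (-2)·0.3333 - (3)·1.4167 - (3)·-0.9750) / (12) = -0.3882
Iteration 2:
  p = (4 - (-2)·1.4167 - (3)·-0.9750 - (4)·-0.3882) / (12) = 0.9426
  q = (12 - (2)·0.9426 - (-2)·-0.9750 - (-1)·-0.3882) / (8) = 0.9721
  r = (-9 - (-2)·0.9426 - (1)·0.9721 - (4)·-0.3882) / (10) = -0.6534
  s = (-4 - (-2)·0.9426 - (3)·0.9721 - (3)·-0.6534) / (12) = -0.2559

(0.9426, 0.9721, -0.6534, -0.2559)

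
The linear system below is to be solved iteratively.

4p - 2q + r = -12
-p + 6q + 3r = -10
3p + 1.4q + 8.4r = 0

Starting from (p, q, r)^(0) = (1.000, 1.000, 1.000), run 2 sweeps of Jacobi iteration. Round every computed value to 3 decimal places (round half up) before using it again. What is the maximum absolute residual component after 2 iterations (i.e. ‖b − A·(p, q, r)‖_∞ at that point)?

6.636

Iteration 1:
  p = (-12 - (-2)·1.000 - (1)·1.000) / (4) = -2.750
  q = (-10 - (-1)·1.000 - (3)·1.000) / (6) = -2.000
  r = (0 - (3)·1.000 - (1.4)·1.000) / (8.4) = -0.524
Iteration 2:
  p = (-12 - (-2)·-2.000 - (1)·-0.524) / (4) = -3.869
  q = (-10 - (-1)·-2.750 - (3)·-0.524) / (6) = -1.863
  r = (0 - (3)·-2.750 - (1.4)·-2.000) / (8.4) = 1.315
Residual b − A·x = (-1.565, -6.636, 3.169); ∞-norm = 6.636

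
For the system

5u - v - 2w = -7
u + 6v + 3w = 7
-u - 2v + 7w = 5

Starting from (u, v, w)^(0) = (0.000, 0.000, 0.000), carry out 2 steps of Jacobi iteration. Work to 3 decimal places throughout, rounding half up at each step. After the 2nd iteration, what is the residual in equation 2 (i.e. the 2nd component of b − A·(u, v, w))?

Iteration 1:
  u = (-7 - (-1)·0.000 - (-2)·0.000) / (5) = -1.400
  v = (7 - (1)·0.000 - (3)·0.000) / (6) = 1.167
  w = (5 - (-1)·0.000 - (-2)·0.000) / (7) = 0.714
Iteration 2:
  u = (-7 - (-1)·1.167 - (-2)·0.714) / (5) = -0.881
  v = (7 - (1)·-1.400 - (3)·0.714) / (6) = 1.043
  w = (5 - (-1)·-1.400 - (-2)·1.167) / (7) = 0.848
Residual b − A·x = (0.144, -0.921, 0.269)

-0.921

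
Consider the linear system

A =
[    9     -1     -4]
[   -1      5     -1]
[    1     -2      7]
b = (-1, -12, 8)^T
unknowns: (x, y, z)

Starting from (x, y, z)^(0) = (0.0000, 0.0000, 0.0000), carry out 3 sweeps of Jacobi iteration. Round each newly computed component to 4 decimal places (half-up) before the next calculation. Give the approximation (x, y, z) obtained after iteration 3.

Iteration 1:
  x = (-1 - (-1)·0.0000 - (-4)·0.0000) / (9) = -0.1111
  y = (-12 - (-1)·0.0000 - (-1)·0.0000) / (5) = -2.4000
  z = (8 - (1)·0.0000 - (-2)·0.0000) / (7) = 1.1429
Iteration 2:
  x = (-1 - (-1)·-2.4000 - (-4)·1.1429) / (9) = 0.1302
  y = (-12 - (-1)·-0.1111 - (-1)·1.1429) / (5) = -2.1936
  z = (8 - (1)·-0.1111 - (-2)·-2.4000) / (7) = 0.4730
Iteration 3:
  x = (-1 - (-1)·-2.1936 - (-4)·0.4730) / (9) = -0.1446
  y = (-12 - (-1)·0.1302 - (-1)·0.4730) / (5) = -2.2794
  z = (8 - (1)·0.1302 - (-2)·-2.1936) / (7) = 0.4975

(-0.1446, -2.2794, 0.4975)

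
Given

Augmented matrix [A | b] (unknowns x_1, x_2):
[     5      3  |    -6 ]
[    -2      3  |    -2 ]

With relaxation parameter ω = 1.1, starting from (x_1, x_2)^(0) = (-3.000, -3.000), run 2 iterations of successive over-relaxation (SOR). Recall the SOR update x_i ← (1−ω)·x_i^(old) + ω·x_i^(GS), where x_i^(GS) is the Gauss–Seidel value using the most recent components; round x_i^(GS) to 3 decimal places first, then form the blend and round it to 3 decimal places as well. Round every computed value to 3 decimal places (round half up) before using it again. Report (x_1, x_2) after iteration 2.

Iteration 1:
  x_1: GS value = (-6 - (3)·-3.000) / (5) = 0.600;  x_1 ← (1−ω)·-3.000 + ω·0.600 = 0.960
  x_2: GS value = (-2 - (-2)·0.960) / (3) = -0.027;  x_2 ← (1−ω)·-3.000 + ω·-0.027 = 0.270
Iteration 2:
  x_1: GS value = (-6 - (3)·0.270) / (5) = -1.362;  x_1 ← (1−ω)·0.960 + ω·-1.362 = -1.594
  x_2: GS value = (-2 - (-2)·-1.594) / (3) = -1.729;  x_2 ← (1−ω)·0.270 + ω·-1.729 = -1.929

(-1.594, -1.929)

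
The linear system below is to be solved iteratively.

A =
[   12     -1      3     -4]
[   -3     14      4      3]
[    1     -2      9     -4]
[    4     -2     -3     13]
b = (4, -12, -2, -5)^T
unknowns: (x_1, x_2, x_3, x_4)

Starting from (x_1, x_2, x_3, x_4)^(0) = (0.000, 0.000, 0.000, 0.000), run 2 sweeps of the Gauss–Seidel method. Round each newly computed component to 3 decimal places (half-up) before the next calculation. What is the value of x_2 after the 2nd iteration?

Iteration 1:
  x_1 = (4 - (-1)·0.000 - (3)·0.000 - (-4)·0.000) / (12) = 0.333
  x_2 = (-12 - (-3)·0.333 - (4)·0.000 - (3)·0.000) / (14) = -0.786
  x_3 = (-2 - (1)·0.333 - (-2)·-0.786 - (-4)·0.000) / (9) = -0.434
  x_4 = (-5 - (4)·0.333 - (-2)·-0.786 - (-3)·-0.434) / (13) = -0.708
Iteration 2:
  x_1 = (4 - (-1)·-0.786 - (3)·-0.434 - (-4)·-0.708) / (12) = 0.140
  x_2 = (-12 - (-3)·0.140 - (4)·-0.434 - (3)·-0.708) / (14) = -0.551
  x_3 = (-2 - (1)·0.140 - (-2)·-0.551 - (-4)·-0.708) / (9) = -0.675
  x_4 = (-5 - (4)·0.140 - (-2)·-0.551 - (-3)·-0.675) / (13) = -0.668

-0.551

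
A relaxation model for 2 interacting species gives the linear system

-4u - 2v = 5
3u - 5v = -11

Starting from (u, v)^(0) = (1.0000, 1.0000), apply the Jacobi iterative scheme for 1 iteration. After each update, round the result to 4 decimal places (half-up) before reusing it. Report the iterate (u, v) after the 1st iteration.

Iteration 1:
  u = (5 - (-2)·1.0000) / (-4) = -1.7500
  v = (-11 - (3)·1.0000) / (-5) = 2.8000

(-1.7500, 2.8000)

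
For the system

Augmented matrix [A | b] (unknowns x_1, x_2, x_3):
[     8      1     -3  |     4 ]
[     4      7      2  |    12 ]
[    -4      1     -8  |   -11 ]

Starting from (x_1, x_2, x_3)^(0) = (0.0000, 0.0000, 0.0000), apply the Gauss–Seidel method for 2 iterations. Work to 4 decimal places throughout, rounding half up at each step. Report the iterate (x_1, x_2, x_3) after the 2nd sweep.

Iteration 1:
  x_1 = (4 - (1)·0.0000 - (-3)·0.0000) / (8) = 0.5000
  x_2 = (12 - (4)·0.5000 - (2)·0.0000) / (7) = 1.4286
  x_3 = (-11 - (-4)·0.5000 - (1)·1.4286) / (-8) = 1.3036
Iteration 2:
  x_1 = (4 - (1)·1.4286 - (-3)·1.3036) / (8) = 0.8103
  x_2 = (12 - (4)·0.8103 - (2)·1.3036) / (7) = 0.8788
  x_3 = (-11 - (-4)·0.8103 - (1)·0.8788) / (-8) = 1.0797

(0.8103, 0.8788, 1.0797)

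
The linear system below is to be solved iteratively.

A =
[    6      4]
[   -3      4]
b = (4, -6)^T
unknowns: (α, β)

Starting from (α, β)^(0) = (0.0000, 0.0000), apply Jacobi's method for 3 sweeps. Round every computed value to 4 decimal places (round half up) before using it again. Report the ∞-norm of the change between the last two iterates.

0.7500

Iteration 1:
  α = (4 - (4)·0.0000) / (6) = 0.6667
  β = (-6 - (-3)·0.0000) / (4) = -1.5000
Iteration 2:
  α = (4 - (4)·-1.5000) / (6) = 1.6667
  β = (-6 - (-3)·0.6667) / (4) = -1.0000
Iteration 3:
  α = (4 - (4)·-1.0000) / (6) = 1.3333
  β = (-6 - (-3)·1.6667) / (4) = -0.2500
Change: (-0.3334, 0.7500) → max |·| = 0.7500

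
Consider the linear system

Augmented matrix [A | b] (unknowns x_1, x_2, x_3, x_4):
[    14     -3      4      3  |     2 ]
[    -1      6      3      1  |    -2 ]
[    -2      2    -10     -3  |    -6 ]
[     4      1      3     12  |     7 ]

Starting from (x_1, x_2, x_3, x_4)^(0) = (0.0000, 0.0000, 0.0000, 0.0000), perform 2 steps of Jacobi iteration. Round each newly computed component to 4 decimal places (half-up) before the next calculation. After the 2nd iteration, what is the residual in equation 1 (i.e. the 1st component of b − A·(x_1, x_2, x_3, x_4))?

0.4702

Iteration 1:
  x_1 = (2 - (-3)·0.0000 - (4)·0.0000 - (3)·0.0000) / (14) = 0.1429
  x_2 = (-2 - (-1)·0.0000 - (3)·0.0000 - (1)·0.0000) / (6) = -0.3333
  x_3 = (-6 - (-2)·0.0000 - (2)·0.0000 - (-3)·0.0000) / (-10) = 0.6000
  x_4 = (7 - (4)·0.0000 - (1)·0.0000 - (3)·0.0000) / (12) = 0.5833
Iteration 2:
  x_1 = (2 - (-3)·-0.3333 - (4)·0.6000 - (3)·0.5833) / (14) = -0.2250
  x_2 = (-2 - (-1)·0.1429 - (3)·0.6000 - (1)·0.5833) / (6) = -0.7067
  x_3 = (-6 - (-2)·0.1429 - (2)·-0.3333 - (-3)·0.5833) / (-10) = 0.3298
  x_4 = (7 - (4)·0.1429 - (1)·-0.3333 - (3)·0.6000) / (12) = 0.4135
Residual b − A·x = (0.4702, 0.6123, -0.4981, 2.6553)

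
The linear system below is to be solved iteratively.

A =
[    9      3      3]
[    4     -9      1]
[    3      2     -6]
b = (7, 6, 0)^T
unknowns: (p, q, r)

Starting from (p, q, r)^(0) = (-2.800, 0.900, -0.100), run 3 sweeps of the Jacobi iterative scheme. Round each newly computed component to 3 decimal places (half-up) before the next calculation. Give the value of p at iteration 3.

1.093

Iteration 1:
  p = (7 - (3)·0.900 - (3)·-0.100) / (9) = 0.511
  q = (6 - (4)·-2.800 - (1)·-0.100) / (-9) = -1.922
  r = (0 - (3)·-2.800 - (2)·0.900) / (-6) = -1.100
Iteration 2:
  p = (7 - (3)·-1.922 - (3)·-1.100) / (9) = 1.785
  q = (6 - (4)·0.511 - (1)·-1.100) / (-9) = -0.562
  r = (0 - (3)·0.511 - (2)·-1.922) / (-6) = -0.385
Iteration 3:
  p = (7 - (3)·-0.562 - (3)·-0.385) / (9) = 1.093
  q = (6 - (4)·1.785 - (1)·-0.385) / (-9) = 0.084
  r = (0 - (3)·1.785 - (2)·-0.562) / (-6) = 0.705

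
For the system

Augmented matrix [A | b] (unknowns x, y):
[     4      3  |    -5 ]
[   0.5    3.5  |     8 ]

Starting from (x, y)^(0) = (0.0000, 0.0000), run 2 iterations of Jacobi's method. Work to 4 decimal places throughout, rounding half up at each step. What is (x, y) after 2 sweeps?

Iteration 1:
  x = (-5 - (3)·0.0000) / (4) = -1.2500
  y = (8 - (0.5)·0.0000) / (3.5) = 2.2857
Iteration 2:
  x = (-5 - (3)·2.2857) / (4) = -2.9643
  y = (8 - (0.5)·-1.2500) / (3.5) = 2.4643

(-2.9643, 2.4643)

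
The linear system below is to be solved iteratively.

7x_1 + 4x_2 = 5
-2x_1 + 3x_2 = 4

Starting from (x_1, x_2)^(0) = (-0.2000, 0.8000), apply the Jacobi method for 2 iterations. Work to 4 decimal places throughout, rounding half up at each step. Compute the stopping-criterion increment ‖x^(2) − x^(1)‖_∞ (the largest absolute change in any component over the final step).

0.3047

Iteration 1:
  x_1 = (5 - (4)·0.8000) / (7) = 0.2571
  x_2 = (4 - (-2)·-0.2000) / (3) = 1.2000
Iteration 2:
  x_1 = (5 - (4)·1.2000) / (7) = 0.0286
  x_2 = (4 - (-2)·0.2571) / (3) = 1.5047
Change: (-0.2285, 0.3047) → max |·| = 0.3047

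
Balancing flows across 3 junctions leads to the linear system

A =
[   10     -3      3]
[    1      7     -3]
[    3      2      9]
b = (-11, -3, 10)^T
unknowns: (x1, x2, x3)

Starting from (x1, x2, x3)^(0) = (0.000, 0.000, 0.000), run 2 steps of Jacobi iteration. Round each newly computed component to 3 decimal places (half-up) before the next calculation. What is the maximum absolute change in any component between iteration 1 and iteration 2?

Iteration 1:
  x1 = (-11 - (-3)·0.000 - (3)·0.000) / (10) = -1.100
  x2 = (-3 - (1)·0.000 - (-3)·0.000) / (7) = -0.429
  x3 = (10 - (3)·0.000 - (2)·0.000) / (9) = 1.111
Iteration 2:
  x1 = (-11 - (-3)·-0.429 - (3)·1.111) / (10) = -1.562
  x2 = (-3 - (1)·-1.100 - (-3)·1.111) / (7) = 0.205
  x3 = (10 - (3)·-1.100 - (2)·-0.429) / (9) = 1.573
Change: (-0.462, 0.634, 0.462) → max |·| = 0.634

0.634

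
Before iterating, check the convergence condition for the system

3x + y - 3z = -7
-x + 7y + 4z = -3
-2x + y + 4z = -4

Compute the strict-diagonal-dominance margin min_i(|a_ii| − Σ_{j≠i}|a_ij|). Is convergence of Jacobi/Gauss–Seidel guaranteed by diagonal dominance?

row 1: |3| − (1+3) = -1
row 2: |7| − (1+4) = 2
row 3: |4| − (2+1) = 1
minimum over rows = -1 → not strictly diagonally dominant

-1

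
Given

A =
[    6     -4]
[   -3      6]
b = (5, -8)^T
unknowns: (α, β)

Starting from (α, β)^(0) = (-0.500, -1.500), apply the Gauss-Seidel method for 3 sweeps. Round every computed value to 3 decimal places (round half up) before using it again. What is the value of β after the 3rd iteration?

-1.380

Iteration 1:
  α = (5 - (-4)·-1.500) / (6) = -0.167
  β = (-8 - (-3)·-0.167) / (6) = -1.417
Iteration 2:
  α = (5 - (-4)·-1.417) / (6) = -0.111
  β = (-8 - (-3)·-0.111) / (6) = -1.389
Iteration 3:
  α = (5 - (-4)·-1.389) / (6) = -0.093
  β = (-8 - (-3)·-0.093) / (6) = -1.380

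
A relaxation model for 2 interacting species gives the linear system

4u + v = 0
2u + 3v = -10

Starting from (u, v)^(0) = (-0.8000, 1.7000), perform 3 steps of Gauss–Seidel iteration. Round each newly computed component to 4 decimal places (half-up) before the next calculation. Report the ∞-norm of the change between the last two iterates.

0.1979

Iteration 1:
  u = (0 - (1)·1.7000) / (4) = -0.4250
  v = (-10 - (2)·-0.4250) / (3) = -3.0500
Iteration 2:
  u = (0 - (1)·-3.0500) / (4) = 0.7625
  v = (-10 - (2)·0.7625) / (3) = -3.8417
Iteration 3:
  u = (0 - (1)·-3.8417) / (4) = 0.9604
  v = (-10 - (2)·0.9604) / (3) = -3.9736
Change: (0.1979, -0.1319) → max |·| = 0.1979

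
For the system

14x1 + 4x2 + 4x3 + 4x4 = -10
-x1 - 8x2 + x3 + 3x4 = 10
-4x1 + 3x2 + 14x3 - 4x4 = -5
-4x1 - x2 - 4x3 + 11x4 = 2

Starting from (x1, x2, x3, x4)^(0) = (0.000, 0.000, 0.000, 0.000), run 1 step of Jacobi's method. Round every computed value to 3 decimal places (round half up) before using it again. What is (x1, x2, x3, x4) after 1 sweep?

Iteration 1:
  x1 = (-10 - (4)·0.000 - (4)·0.000 - (4)·0.000) / (14) = -0.714
  x2 = (10 - (-1)·0.000 - (1)·0.000 - (3)·0.000) / (-8) = -1.250
  x3 = (-5 - (-4)·0.000 - (3)·0.000 - (-4)·0.000) / (14) = -0.357
  x4 = (2 - (-4)·0.000 - (-1)·0.000 - (-4)·0.000) / (11) = 0.182

(-0.714, -1.250, -0.357, 0.182)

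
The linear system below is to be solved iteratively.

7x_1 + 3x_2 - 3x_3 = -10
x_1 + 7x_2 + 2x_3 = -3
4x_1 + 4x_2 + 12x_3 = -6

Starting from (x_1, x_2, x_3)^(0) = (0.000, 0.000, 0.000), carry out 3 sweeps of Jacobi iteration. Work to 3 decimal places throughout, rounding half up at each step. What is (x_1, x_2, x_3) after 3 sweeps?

Iteration 1:
  x_1 = (-10 - (3)·0.000 - (-3)·0.000) / (7) = -1.429
  x_2 = (-3 - (1)·0.000 - (2)·0.000) / (7) = -0.429
  x_3 = (-6 - (4)·0.000 - (4)·0.000) / (12) = -0.500
Iteration 2:
  x_1 = (-10 - (3)·-0.429 - (-3)·-0.500) / (7) = -1.459
  x_2 = (-3 - (1)·-1.429 - (2)·-0.500) / (7) = -0.082
  x_3 = (-6 - (4)·-1.429 - (4)·-0.429) / (12) = 0.119
Iteration 3:
  x_1 = (-10 - (3)·-0.082 - (-3)·0.119) / (7) = -1.342
  x_2 = (-3 - (1)·-1.459 - (2)·0.119) / (7) = -0.254
  x_3 = (-6 - (4)·-1.459 - (4)·-0.082) / (12) = 0.014

(-1.342, -0.254, 0.014)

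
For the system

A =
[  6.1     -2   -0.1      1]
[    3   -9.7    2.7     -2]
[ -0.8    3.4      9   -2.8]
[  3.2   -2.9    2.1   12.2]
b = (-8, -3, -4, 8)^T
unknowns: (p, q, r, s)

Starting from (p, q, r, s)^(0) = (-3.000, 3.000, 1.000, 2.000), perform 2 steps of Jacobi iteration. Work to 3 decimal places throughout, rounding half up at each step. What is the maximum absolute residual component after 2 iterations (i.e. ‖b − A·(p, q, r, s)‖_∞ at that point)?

Iteration 1:
  p = (-8 - (-2)·3.000 - (-0.1)·1.000 - (1)·2.000) / (6.1) = -0.639
  q = (-3 - (3)·-3.000 - (2.7)·1.000 - (-2)·2.000) / (-9.7) = -0.753
  r = (-4 - (-0.8)·-3.000 - (3.4)·3.000 - (-2.8)·2.000) / (9) = -1.222
  s = (8 - (3.2)·-3.000 - (-2.9)·3.000 - (2.1)·1.000) / (12.2) = 1.984
Iteration 2:
  p = (-8 - (-2)·-0.753 - (-0.1)·-1.222 - (1)·1.984) / (6.1) = -1.904
  q = (-3 - (3)·-0.639 - (2.7)·-1.222 - (-2)·1.984) / (-9.7) = -0.638
  r = (-4 - (-0.8)·-0.639 - (3.4)·-0.753 - (-2.8)·1.984) / (9) = 0.400
  s = (8 - (3.2)·-0.639 - (-2.9)·-0.753 - (2.1)·-1.222) / (12.2) = 0.855
Residual b − A·x = (1.523, -2.847, -4.560, 0.972); ∞-norm = 4.560

4.560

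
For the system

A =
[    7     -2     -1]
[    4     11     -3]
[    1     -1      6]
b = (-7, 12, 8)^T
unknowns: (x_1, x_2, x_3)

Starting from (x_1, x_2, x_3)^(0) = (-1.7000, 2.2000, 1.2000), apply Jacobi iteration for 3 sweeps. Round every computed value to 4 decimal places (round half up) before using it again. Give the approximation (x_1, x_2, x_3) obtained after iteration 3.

Iteration 1:
  x_1 = (-7 - (-2)·2.2000 - (-1)·1.2000) / (7) = -0.2000
  x_2 = (12 - (4)·-1.7000 - (-3)·1.2000) / (11) = 2.0364
  x_3 = (8 - (1)·-1.7000 - (-1)·2.2000) / (6) = 1.9833
Iteration 2:
  x_1 = (-7 - (-2)·2.0364 - (-1)·1.9833) / (7) = -0.1348
  x_2 = (12 - (4)·-0.2000 - (-3)·1.9833) / (11) = 1.7045
  x_3 = (8 - (1)·-0.2000 - (-1)·2.0364) / (6) = 1.7061
Iteration 3:
  x_1 = (-7 - (-2)·1.7045 - (-1)·1.7061) / (7) = -0.2693
  x_2 = (12 - (4)·-0.1348 - (-3)·1.7061) / (11) = 1.6052
  x_3 = (8 - (1)·-0.1348 - (-1)·1.7045) / (6) = 1.6399

(-0.2693, 1.6052, 1.6399)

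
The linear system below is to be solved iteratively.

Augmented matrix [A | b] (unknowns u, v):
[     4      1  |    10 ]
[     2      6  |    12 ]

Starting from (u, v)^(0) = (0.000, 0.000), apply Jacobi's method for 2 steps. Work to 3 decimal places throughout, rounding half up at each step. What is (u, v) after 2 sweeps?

(2.000, 1.167)

Iteration 1:
  u = (10 - (1)·0.000) / (4) = 2.500
  v = (12 - (2)·0.000) / (6) = 2.000
Iteration 2:
  u = (10 - (1)·2.000) / (4) = 2.000
  v = (12 - (2)·2.500) / (6) = 1.167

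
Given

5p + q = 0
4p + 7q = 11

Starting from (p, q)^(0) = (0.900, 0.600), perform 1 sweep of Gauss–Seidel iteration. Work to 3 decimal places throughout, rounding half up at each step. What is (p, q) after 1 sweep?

Iteration 1:
  p = (0 - (1)·0.600) / (5) = -0.120
  q = (11 - (4)·-0.120) / (7) = 1.640

(-0.120, 1.640)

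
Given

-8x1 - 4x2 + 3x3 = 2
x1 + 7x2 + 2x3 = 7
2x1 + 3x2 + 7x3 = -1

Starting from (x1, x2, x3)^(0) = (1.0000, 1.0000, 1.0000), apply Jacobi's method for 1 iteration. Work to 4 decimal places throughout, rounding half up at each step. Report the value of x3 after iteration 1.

Iteration 1:
  x1 = (2 - (-4)·1.0000 - (3)·1.0000) / (-8) = -0.3750
  x2 = (7 - (1)·1.0000 - (2)·1.0000) / (7) = 0.5714
  x3 = (-1 - (2)·1.0000 - (3)·1.0000) / (7) = -0.8571

-0.8571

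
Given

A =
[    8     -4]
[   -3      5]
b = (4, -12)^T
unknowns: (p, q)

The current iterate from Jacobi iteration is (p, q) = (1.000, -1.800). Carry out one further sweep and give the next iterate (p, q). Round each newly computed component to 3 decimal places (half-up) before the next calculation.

One sweep:
  p = (4 - (-4)·-1.800) / (8) = -0.400
  q = (-12 - (-3)·1.000) / (5) = -1.800

(-0.400, -1.800)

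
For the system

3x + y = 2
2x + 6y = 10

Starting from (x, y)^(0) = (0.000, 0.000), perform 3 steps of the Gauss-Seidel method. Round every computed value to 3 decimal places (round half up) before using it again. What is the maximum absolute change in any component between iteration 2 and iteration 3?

Iteration 1:
  x = (2 - (1)·0.000) / (3) = 0.667
  y = (10 - (2)·0.667) / (6) = 1.444
Iteration 2:
  x = (2 - (1)·1.444) / (3) = 0.185
  y = (10 - (2)·0.185) / (6) = 1.605
Iteration 3:
  x = (2 - (1)·1.605) / (3) = 0.132
  y = (10 - (2)·0.132) / (6) = 1.623
Change: (-0.053, 0.018) → max |·| = 0.053

0.053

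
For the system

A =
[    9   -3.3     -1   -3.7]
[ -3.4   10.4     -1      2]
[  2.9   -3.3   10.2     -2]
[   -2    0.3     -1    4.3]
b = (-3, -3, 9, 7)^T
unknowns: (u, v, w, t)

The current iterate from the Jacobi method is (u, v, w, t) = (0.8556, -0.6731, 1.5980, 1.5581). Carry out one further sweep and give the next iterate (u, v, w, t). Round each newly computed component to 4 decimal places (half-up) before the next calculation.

(0.2380, -0.1547, 0.7268, 2.4444)

One sweep:
  u = (-3 - (-3.3)·-0.6731 - (-1)·1.5980 - (-3.7)·1.5581) / (9) = 0.2380
  v = (-3 - (-3.4)·0.8556 - (-1)·1.5980 - (2)·1.5581) / (10.4) = -0.1547
  w = (9 - (2.9)·0.8556 - (-3.3)·-0.6731 - (-2)·1.5581) / (10.2) = 0.7268
  t = (7 - (-2)·0.8556 - (0.3)·-0.6731 - (-1)·1.5980) / (4.3) = 2.4444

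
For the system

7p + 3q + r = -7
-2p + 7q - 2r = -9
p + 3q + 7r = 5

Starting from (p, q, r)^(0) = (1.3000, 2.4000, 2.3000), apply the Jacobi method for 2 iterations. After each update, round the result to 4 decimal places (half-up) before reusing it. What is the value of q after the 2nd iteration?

-2.1020

Iteration 1:
  p = (-7 - (3)·2.4000 - (1)·2.3000) / (7) = -2.3571
  q = (-9 - (-2)·1.3000 - (-2)·2.3000) / (7) = -0.2571
  r = (5 - (1)·1.3000 - (3)·2.4000) / (7) = -0.5000
Iteration 2:
  p = (-7 - (3)·-0.2571 - (1)·-0.5000) / (7) = -0.8184
  q = (-9 - (-2)·-2.3571 - (-2)·-0.5000) / (7) = -2.1020
  r = (5 - (1)·-2.3571 - (3)·-0.2571) / (7) = 1.1612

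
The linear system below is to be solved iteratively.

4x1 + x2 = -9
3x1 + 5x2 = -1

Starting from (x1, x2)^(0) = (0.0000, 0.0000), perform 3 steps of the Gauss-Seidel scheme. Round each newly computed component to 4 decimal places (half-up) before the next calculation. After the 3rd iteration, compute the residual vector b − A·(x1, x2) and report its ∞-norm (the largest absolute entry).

Iteration 1:
  x1 = (-9 - (1)·0.0000) / (4) = -2.2500
  x2 = (-1 - (3)·-2.2500) / (5) = 1.1500
Iteration 2:
  x1 = (-9 - (1)·1.1500) / (4) = -2.5375
  x2 = (-1 - (3)·-2.5375) / (5) = 1.3225
Iteration 3:
  x1 = (-9 - (1)·1.3225) / (4) = -2.5806
  x2 = (-1 - (3)·-2.5806) / (5) = 1.3484
Residual b − A·x = (-0.0260, -0.0002); ∞-norm = 0.0260

0.0260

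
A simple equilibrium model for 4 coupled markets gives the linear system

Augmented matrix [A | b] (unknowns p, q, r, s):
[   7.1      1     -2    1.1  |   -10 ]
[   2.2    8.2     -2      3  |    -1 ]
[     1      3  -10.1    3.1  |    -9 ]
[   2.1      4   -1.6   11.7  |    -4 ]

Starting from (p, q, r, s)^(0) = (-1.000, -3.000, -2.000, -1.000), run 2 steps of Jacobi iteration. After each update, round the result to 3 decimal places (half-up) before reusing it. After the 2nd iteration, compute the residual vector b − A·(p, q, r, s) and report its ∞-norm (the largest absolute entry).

5.423

Iteration 1:
  p = (-10 - (1)·-3.000 - (-2)·-2.000 - (1.1)·-1.000) / (7.1) = -1.394
  q = (-1 - (2.2)·-1.000 - (-2)·-2.000 - (3)·-1.000) / (8.2) = 0.024
  r = (-9 - (1)·-1.000 - (3)·-3.000 - (3.1)·-1.000) / (-10.1) = -0.406
  s = (-4 - (2.1)·-1.000 - (4)·-3.000 - (-1.6)·-2.000) / (11.7) = 0.590
Iteration 2:
  p = (-10 - (1)·0.024 - (-2)·-0.406 - (1.1)·0.590) / (7.1) = -1.618
  q = (-1 - (2.2)·-1.394 - (-2)·-0.406 - (3)·0.590) / (8.2) = -0.063
  r = (-9 - (1)·-1.394 - (3)·0.024 - (3.1)·0.590) / (-10.1) = 0.941
  s = (-4 - (2.1)·-1.394 - (4)·0.024 - (-1.6)·-0.406) / (11.7) = -0.155
Residual b − A·x = (3.603, 5.423, 2.792, 2.969); ∞-norm = 5.423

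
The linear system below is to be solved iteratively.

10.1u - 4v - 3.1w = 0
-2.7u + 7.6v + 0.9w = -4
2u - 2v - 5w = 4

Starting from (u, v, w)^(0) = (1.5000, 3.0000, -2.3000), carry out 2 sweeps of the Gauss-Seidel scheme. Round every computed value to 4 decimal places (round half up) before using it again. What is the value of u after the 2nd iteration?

Iteration 1:
  u = (0 - (-4)·3.0000 - (-3.1)·-2.3000) / (10.1) = 0.4822
  v = (-4 - (-2.7)·0.4822 - (0.9)·-2.3000) / (7.6) = -0.0826
  w = (4 - (2)·0.4822 - (-2)·-0.0826) / (-5) = -0.5741
Iteration 2:
  u = (0 - (-4)·-0.0826 - (-3.1)·-0.5741) / (10.1) = -0.2089
  v = (-4 - (-2.7)·-0.2089 - (0.9)·-0.5741) / (7.6) = -0.5325
  w = (4 - (2)·-0.2089 - (-2)·-0.5325) / (-5) = -0.6706

-0.2089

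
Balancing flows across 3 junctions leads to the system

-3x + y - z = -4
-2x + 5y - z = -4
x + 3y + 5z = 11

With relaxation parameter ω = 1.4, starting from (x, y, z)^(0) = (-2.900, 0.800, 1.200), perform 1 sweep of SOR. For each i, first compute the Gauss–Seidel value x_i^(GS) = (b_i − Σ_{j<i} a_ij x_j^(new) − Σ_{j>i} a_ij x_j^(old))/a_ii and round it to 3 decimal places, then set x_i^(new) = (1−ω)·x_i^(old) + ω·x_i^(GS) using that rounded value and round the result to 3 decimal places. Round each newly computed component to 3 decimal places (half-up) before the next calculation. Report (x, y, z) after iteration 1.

(2.840, 0.486, 1.396)

Iteration 1:
  x: GS value = (-4 - (1)·0.800 - (-1)·1.200) / (-3) = 1.200;  x ← (1−ω)·-2.900 + ω·1.200 = 2.840
  y: GS value = (-4 - (-2)·2.840 - (-1)·1.200) / (5) = 0.576;  y ← (1−ω)·0.800 + ω·0.576 = 0.486
  z: GS value = (11 - (1)·2.840 - (3)·0.486) / (5) = 1.340;  z ← (1−ω)·1.200 + ω·1.340 = 1.396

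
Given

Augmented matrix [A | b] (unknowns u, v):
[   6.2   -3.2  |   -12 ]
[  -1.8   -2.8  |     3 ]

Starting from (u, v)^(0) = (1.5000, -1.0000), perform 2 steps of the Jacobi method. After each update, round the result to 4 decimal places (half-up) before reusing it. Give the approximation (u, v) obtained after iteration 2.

Iteration 1:
  u = (-12 - (-3.2)·-1.0000) / (6.2) = -2.4516
  v = (3 - (-1.8)·1.5000) / (-2.8) = -2.0357
Iteration 2:
  u = (-12 - (-3.2)·-2.0357) / (6.2) = -2.9862
  v = (3 - (-1.8)·-2.4516) / (-2.8) = 0.5046

(-2.9862, 0.5046)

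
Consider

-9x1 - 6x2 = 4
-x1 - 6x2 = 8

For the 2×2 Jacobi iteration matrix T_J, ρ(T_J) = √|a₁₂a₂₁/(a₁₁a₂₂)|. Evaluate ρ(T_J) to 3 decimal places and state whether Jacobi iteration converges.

a₁₂a₂₁/(a₁₁a₂₂) = (-6)·(-1) / ((-9)·(-6)) = 0.111111
ρ = √|0.111111| = √0.111111 = 0.333
ρ < 1, so Jacobi converges

0.333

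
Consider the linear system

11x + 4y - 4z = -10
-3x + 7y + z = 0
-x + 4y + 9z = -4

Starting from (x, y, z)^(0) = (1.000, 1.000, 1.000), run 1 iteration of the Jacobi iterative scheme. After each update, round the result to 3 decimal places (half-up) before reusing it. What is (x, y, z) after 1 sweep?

(-0.909, 0.286, -0.778)

Iteration 1:
  x = (-10 - (4)·1.000 - (-4)·1.000) / (11) = -0.909
  y = (0 - (-3)·1.000 - (1)·1.000) / (7) = 0.286
  z = (-4 - (-1)·1.000 - (4)·1.000) / (9) = -0.778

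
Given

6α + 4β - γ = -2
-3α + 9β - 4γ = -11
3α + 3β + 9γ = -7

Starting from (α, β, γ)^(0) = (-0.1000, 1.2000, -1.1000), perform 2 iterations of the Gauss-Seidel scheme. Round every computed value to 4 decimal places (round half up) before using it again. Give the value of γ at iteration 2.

Iteration 1:
  α = (-2 - (4)·1.2000 - (-1)·-1.1000) / (6) = -1.3167
  β = (-11 - (-3)·-1.3167 - (-4)·-1.1000) / (9) = -2.1500
  γ = (-7 - (3)·-1.3167 - (3)·-2.1500) / (9) = 0.3778
Iteration 2:
  α = (-2 - (4)·-2.1500 - (-1)·0.3778) / (6) = 1.1630
  β = (-11 - (-3)·1.1630 - (-4)·0.3778) / (9) = -0.6666
  γ = (-7 - (3)·1.1630 - (3)·-0.6666) / (9) = -0.9432

-0.9432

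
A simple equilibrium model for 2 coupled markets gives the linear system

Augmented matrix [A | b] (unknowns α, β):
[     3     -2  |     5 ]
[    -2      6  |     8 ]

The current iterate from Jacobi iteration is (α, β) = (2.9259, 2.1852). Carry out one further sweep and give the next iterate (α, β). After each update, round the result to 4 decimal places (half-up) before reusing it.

(3.1235, 2.3086)

One sweep:
  α = (5 - (-2)·2.1852) / (3) = 3.1235
  β = (8 - (-2)·2.9259) / (6) = 2.3086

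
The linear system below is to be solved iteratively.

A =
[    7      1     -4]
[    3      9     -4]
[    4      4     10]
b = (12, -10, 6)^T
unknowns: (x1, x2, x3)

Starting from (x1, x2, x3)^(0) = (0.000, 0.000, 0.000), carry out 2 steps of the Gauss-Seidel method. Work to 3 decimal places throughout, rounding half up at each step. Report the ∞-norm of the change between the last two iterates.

Iteration 1:
  x1 = (12 - (1)·0.000 - (-4)·0.000) / (7) = 1.714
  x2 = (-10 - (3)·1.714 - (-4)·0.000) / (9) = -1.682
  x3 = (6 - (4)·1.714 - (4)·-1.682) / (10) = 0.587
Iteration 2:
  x1 = (12 - (1)·-1.682 - (-4)·0.587) / (7) = 2.290
  x2 = (-10 - (3)·2.290 - (-4)·0.587) / (9) = -1.614
  x3 = (6 - (4)·2.290 - (4)·-1.614) / (10) = 0.330
Change: (0.576, 0.068, -0.257) → max |·| = 0.576

0.576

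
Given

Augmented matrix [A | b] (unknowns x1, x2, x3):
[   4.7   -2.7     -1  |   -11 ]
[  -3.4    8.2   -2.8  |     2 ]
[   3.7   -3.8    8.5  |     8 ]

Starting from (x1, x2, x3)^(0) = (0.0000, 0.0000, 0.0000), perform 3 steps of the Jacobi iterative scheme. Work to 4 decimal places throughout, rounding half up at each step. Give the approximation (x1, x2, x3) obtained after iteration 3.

Iteration 1:
  x1 = (-11 - (-2.7)·0.0000 - (-1)·0.0000) / (4.7) = -2.3404
  x2 = (2 - (-3.4)·0.0000 - (-2.8)·0.0000) / (8.2) = 0.2439
  x3 = (8 - (3.7)·0.0000 - (-3.8)·0.0000) / (8.5) = 0.9412
Iteration 2:
  x1 = (-11 - (-2.7)·0.2439 - (-1)·0.9412) / (4.7) = -2.0001
  x2 = (2 - (-3.4)·-2.3404 - (-2.8)·0.9412) / (8.2) = -0.4051
  x3 = (8 - (3.7)·-2.3404 - (-3.8)·0.2439) / (8.5) = 2.0690
Iteration 3:
  x1 = (-11 - (-2.7)·-0.4051 - (-1)·2.0690) / (4.7) = -2.1329
  x2 = (2 - (-3.4)·-2.0001 - (-2.8)·2.0690) / (8.2) = 0.1211
  x3 = (8 - (3.7)·-2.0001 - (-3.8)·-0.4051) / (8.5) = 1.6307

(-2.1329, 0.1211, 1.6307)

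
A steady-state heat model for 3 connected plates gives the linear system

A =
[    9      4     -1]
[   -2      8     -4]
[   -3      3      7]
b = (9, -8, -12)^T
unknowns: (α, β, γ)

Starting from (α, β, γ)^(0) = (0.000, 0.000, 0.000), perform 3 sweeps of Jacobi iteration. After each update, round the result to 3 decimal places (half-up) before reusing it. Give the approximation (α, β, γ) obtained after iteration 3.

Iteration 1:
  α = (9 - (4)·0.000 - (-1)·0.000) / (9) = 1.000
  β = (-8 - (-2)·0.000 - (-4)·0.000) / (8) = -1.000
  γ = (-12 - (-3)·0.000 - (3)·0.000) / (7) = -1.714
Iteration 2:
  α = (9 - (4)·-1.000 - (-1)·-1.714) / (9) = 1.254
  β = (-8 - (-2)·1.000 - (-4)·-1.714) / (8) = -1.607
  γ = (-12 - (-3)·1.000 - (3)·-1.000) / (7) = -0.857
Iteration 3:
  α = (9 - (4)·-1.607 - (-1)·-0.857) / (9) = 1.619
  β = (-8 - (-2)·1.254 - (-4)·-0.857) / (8) = -1.115
  γ = (-12 - (-3)·1.254 - (3)·-1.607) / (7) = -0.488

(1.619, -1.115, -0.488)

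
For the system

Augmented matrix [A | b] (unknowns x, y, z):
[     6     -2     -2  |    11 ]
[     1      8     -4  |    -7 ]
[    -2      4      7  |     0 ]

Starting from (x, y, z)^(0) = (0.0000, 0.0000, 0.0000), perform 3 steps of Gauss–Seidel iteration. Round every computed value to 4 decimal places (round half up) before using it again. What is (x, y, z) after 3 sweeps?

Iteration 1:
  x = (11 - (-2)·0.0000 - (-2)·0.0000) / (6) = 1.8333
  y = (-7 - (1)·1.8333 - (-4)·0.0000) / (8) = -1.1042
  z = (0 - (-2)·1.8333 - (4)·-1.1042) / (7) = 1.1548
Iteration 2:
  x = (11 - (-2)·-1.1042 - (-2)·1.1548) / (6) = 1.8502
  y = (-7 - (1)·1.8502 - (-4)·1.1548) / (8) = -0.5289
  z = (0 - (-2)·1.8502 - (4)·-0.5289) / (7) = 0.8309
Iteration 3:
  x = (11 - (-2)·-0.5289 - (-2)·0.8309) / (6) = 1.9340
  y = (-7 - (1)·1.9340 - (-4)·0.8309) / (8) = -0.7013
  z = (0 - (-2)·1.9340 - (4)·-0.7013) / (7) = 0.9533

(1.9340, -0.7013, 0.9533)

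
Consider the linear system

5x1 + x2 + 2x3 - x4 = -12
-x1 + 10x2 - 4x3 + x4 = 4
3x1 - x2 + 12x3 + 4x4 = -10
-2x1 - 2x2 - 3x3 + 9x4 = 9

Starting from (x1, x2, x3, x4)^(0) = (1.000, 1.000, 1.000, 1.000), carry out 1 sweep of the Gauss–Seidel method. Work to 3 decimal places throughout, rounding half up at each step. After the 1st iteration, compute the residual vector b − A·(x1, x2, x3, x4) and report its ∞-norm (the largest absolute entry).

5.055

Iteration 1:
  x1 = (-12 - (1)·1.000 - (2)·1.000 - (-1)·1.000) / (5) = -2.800
  x2 = (4 - (-1)·-2.800 - (-4)·1.000 - (1)·1.000) / (10) = 0.420
  x3 = (-10 - (3)·-2.800 - (-1)·0.420 - (4)·1.000) / (12) = -0.432
  x4 = (9 - (-2)·-2.800 - (-2)·0.420 - (-3)·-0.432) / (9) = 0.327
Residual b − A·x = (2.771, -5.055, 2.696, 0.001); ∞-norm = 5.055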